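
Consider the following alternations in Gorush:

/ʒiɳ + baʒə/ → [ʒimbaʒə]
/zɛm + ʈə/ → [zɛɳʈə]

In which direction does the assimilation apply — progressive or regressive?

regressive

Underlying /ɳ/ is realised as [m] next to /b/; /b/ itself does not change.
/ɳ/ is retroflex while /b/ is bilabial; the output [m] is bilabial, matching the trigger — so the feature that spreads is place.
The other alternating form patterns the same way: /m/ → [ɳ] before /ʈ/ (bilabial → retroflex, matching retroflex) — only place changes, and always toward the following segment.
Since the segment that changes precedes the conditioning segment, the assimilation is regressive.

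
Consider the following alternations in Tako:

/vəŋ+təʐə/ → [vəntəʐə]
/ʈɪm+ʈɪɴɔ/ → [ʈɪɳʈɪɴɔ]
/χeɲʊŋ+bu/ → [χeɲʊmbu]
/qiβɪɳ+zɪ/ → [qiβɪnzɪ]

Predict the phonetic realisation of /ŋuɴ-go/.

[ŋuŋgo]

The data show regressive place assimilation: /ŋ/ → [n] before /t/; /m/ → [ɳ] before /ʈ/; /ŋ/ → [m] before /b/; /ɳ/ → [n] before /z/. In each pair only place changes, matching the following consonant, while manner and voice stay constant.
/ɴ/ is a voiced uvular nasal. The following trigger /g/ is velar, so /ɴ/ must become velar as well.
The voiced velar nasal is [ŋ], so /ɴ/ → [ŋ].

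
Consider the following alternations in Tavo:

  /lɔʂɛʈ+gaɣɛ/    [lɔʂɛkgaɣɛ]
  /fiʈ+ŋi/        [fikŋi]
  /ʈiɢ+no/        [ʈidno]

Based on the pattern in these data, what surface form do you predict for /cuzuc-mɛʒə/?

[cuzupmɛʒə]

The data show regressive place assimilation: /ʈ/ → [k] before /g/; /ʈ/ → [k] before /ŋ/; /ɢ/ → [d] before /n/. In each pair only place changes, matching the following consonant, while manner and voice stay constant.
/c/ is a voiceless palatal stop. The following trigger /m/ is bilabial, so /c/ must become bilabial as well.
Changing only its place to bilabial gives [p] — the voiceless bilabial stop.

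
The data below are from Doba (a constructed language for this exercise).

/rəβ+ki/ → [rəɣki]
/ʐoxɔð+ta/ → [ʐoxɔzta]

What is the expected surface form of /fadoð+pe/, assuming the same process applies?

The data show regressive place assimilation: /β/ → [ɣ] before /k/; /ð/ → [z] before /t/. In each pair only place changes, matching the following consonant, while manner and voice stay constant.
/ð/ is a voiced dental fricative. The following trigger /p/ is bilabial, so /ð/ must become bilabial as well.
The voiced bilabial fricative is [β], so /ð/ → [β].

[fadoβpe]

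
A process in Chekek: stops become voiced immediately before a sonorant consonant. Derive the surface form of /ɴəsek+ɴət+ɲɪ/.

The rule targets /k/ (voiceless velar stop), which sits before the trigger /ɴ/ (voiced).
A voiced velar stop is [g], so the surface segment is [g].
The same rule applies at the second boundary: /t/ → [d] next to /ɲ/.

[ɴəsegɴədɲɪ]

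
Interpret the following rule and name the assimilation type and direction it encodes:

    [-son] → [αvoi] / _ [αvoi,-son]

The rule copies [voi] from the environment onto the target, so the assimilating feature is voicing.
The conditioning segment sits to the right of the focus bar, meaning the trigger follows the segment that changes — regressive assimilation.

regressive voicing assimilation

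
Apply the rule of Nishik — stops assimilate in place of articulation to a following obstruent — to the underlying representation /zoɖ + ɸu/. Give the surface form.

/ɖ/ is a voiced retroflex stop. The following trigger /ɸ/ is bilabial, so /ɖ/ must become bilabial as well.
Changing only its place to bilabial gives [b] — the voiced bilabial stop.

[zobɸu]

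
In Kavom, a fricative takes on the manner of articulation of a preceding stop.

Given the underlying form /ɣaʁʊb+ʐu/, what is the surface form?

[ɣaʁʊbɖu]

The rule targets /ʐ/ (voiced retroflex fricative), which sits after the trigger /b/ (stop).
Changing only its manner to stop gives [ɖ] — the voiced retroflex stop.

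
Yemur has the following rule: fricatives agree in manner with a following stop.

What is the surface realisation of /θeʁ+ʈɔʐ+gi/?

[θeɢʈɔɖgi]

The rule targets /ʁ/ (voiced uvular fricative), which sits before the trigger /ʈ/ (stop).
The voiced uvular stop is [ɢ], so /ʁ/ → [ɢ].
At the second juncture, /ʐ/ likewise becomes [ɖ] adjacent to /g/.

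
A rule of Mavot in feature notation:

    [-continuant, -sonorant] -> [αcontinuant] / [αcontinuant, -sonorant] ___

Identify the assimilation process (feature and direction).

The rule copies [continuant] (continuancy) from the environment onto the target stops; since [±continuant] encodes the stop/fricative manner contrast, the assimilating dimension is manner.
The conditioning segment sits to the left of the focus bar, meaning the trigger precedes the segment that changes — progressive assimilation.

progressive manner assimilation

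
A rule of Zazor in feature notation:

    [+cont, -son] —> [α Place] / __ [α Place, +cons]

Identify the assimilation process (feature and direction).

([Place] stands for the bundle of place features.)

The rule copies the place features (abbreviated [Place]) from the environment onto the target, so the assimilating feature is place.
Since the environment is written after the underscore, the trigger follows the target; the direction is regressive.

regressive place assimilation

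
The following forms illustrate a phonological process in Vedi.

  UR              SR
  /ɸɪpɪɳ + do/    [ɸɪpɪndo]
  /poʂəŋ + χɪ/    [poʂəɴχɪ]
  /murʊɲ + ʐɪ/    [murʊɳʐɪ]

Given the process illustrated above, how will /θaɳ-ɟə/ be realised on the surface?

The data show regressive place assimilation: /ɳ/ → [n] before /d/; /ŋ/ → [ɴ] before /χ/; /ɲ/ → [ɳ] before /ʐ/. In each pair only place changes, matching the following consonant, while manner and voice stay constant.
The rule targets /ɳ/ (voiced retroflex nasal), which sits before the trigger /ɟ/ (palatal).
A voiced palatal nasal is [ɲ], so the surface segment is [ɲ].

[θaɲɟə]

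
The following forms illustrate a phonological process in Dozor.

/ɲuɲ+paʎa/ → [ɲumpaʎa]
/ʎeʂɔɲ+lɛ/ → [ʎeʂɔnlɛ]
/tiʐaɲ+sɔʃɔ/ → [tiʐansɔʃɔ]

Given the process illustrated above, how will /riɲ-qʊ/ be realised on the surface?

[riɴqʊ]

The data show regressive place assimilation: /ɲ/ → [m] before /p/; /ɲ/ → [n] before /l/; /ɲ/ → [n] before /s/. In each pair only place changes, matching the following consonant, while manner and voice stay constant.
The rule targets /ɲ/ (voiced palatal nasal), which sits before the trigger /q/ (uvular).
The voiced uvular nasal is [ɴ], so /ɲ/ → [ɴ].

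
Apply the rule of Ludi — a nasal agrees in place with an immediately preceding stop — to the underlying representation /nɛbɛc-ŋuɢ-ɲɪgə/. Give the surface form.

/ŋ/ is a voiced velar nasal. The preceding trigger /c/ is palatal, so /ŋ/ must become palatal as well.
The voiced palatal nasal is [ɲ], so /ŋ/ → [ɲ].
At the second juncture, /ɲ/ likewise becomes [ɴ] adjacent to /ɢ/.

[nɛbɛcɲuɢɴɪgə]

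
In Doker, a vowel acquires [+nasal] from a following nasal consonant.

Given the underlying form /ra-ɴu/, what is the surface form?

The vowel /a/ is adjacent to the following nasal /ɴ/, so it acquires [+nasal] and surfaces as [ã].

[rãɴu]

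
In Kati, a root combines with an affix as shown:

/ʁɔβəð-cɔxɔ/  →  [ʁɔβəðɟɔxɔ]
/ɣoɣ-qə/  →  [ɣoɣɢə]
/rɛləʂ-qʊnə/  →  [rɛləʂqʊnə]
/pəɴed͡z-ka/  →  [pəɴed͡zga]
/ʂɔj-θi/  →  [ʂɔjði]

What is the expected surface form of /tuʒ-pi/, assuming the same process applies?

The data show progressive voicing assimilation: /c/ → [ɟ] after /ð/; /q/ → [ɢ] after /ɣ/; /k/ → [g] after /d͡z/; /θ/ → [ð] after /j/. In each pair only voicing changes, matching the preceding consonant, while place and manner stay constant.
Nothing changes in [rɛləʂqʊnə]: there the adjacent consonants already agree in voicing (/q/ and /ʂ/ are both voiceless), so this form is consistent with the same rule.
/p/ is a voiceless bilabial stop. The preceding trigger /ʒ/ is voiced, so /p/ must become voiced as well.
The voiced bilabial stop is [b], so /p/ → [b].

[tuʒbi]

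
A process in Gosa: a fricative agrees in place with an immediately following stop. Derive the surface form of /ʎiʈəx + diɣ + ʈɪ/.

The rule targets /x/ (voiceless velar fricative), which sits before the trigger /d/ (alveolar).
A voiceless alveolar fricative is [s], so the surface segment is [s].
The same rule applies at the second boundary: /ɣ/ → [ʐ] next to /ʈ/.

[ʎiʈəsdiʐʈɪ]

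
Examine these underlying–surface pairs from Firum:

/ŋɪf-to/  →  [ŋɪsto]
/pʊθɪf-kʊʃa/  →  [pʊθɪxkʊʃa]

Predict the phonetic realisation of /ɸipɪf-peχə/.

[ɸipɪɸpeχə]

The data show regressive place assimilation: /f/ → [s] before /t/; /f/ → [x] before /k/. In each pair only place changes, matching the following consonant, while manner and voice stay constant.
The rule targets /f/ (voiceless labiodental fricative), which sits before the trigger /p/ (bilabial).
Changing only its place to bilabial gives [ɸ] — the voiceless bilabial fricative.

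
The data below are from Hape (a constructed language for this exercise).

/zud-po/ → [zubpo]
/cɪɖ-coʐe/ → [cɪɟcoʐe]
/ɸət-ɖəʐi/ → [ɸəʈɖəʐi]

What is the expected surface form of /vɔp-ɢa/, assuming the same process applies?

[vɔqɢa]

The data show regressive place assimilation: /d/ → [b] before /p/; /ɖ/ → [ɟ] before /c/; /t/ → [ʈ] before /ɖ/. In each pair only place changes, matching the following consonant, while manner and voice stay constant.
/p/ is a voiceless bilabial stop. The following trigger /ɢ/ is uvular, so /p/ must become uvular as well.
A voiceless uvular stop is [q], so the surface segment is [q].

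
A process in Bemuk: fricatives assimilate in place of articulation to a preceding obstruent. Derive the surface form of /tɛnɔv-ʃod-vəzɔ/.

[tɛnɔvfodzəzɔ]

The rule targets /ʃ/ (voiceless postalveolar fricative), which sits after the trigger /v/ (labiodental).
Changing only its place to labiodental gives [f] — the voiceless labiodental fricative.
The same rule applies at the second boundary: /v/ → [z] next to /d/.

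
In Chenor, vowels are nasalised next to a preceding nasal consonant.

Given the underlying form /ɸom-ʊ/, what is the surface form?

[ɸomʊ̃]

The vowel /ʊ/ is adjacent to the preceding nasal /m/, so it acquires [+nasal] and surfaces as [ʊ̃].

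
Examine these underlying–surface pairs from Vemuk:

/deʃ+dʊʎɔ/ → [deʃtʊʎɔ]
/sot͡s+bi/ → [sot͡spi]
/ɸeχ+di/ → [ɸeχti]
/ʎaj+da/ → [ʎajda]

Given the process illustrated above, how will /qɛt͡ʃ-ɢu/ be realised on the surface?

[qɛt͡ʃqu]

The data show progressive voicing assimilation: /d/ → [t] after /ʃ/; /b/ → [p] after /t͡s/; /d/ → [t] after /χ/. In each pair only voicing changes, matching the preceding consonant, while place and manner stay constant.
Nothing changes in [ʎajda]: there the adjacent consonants already agree in voicing (/d/ and /j/ are both voiced), so this form is consistent with the same rule.
The rule targets /ɢ/ (voiced uvular stop), which sits after the trigger /t͡ʃ/ (voiceless).
The voiceless uvular stop is [q], so /ɢ/ → [q].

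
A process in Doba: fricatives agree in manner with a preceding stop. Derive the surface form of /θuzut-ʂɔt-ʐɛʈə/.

[θuzutʈɔtɖɛʈə]

/ʂ/ is a voiceless retroflex fricative. The preceding trigger /t/ is a stop, so /ʂ/ must become a stop as well.
The voiceless retroflex stop is [ʈ], so /ʂ/ → [ʈ].
At the second juncture, /ʐ/ likewise becomes [ɖ] adjacent to /t/.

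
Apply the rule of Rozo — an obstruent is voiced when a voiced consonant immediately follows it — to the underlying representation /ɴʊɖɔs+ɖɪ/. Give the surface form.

/s/ is a voiceless alveolar fricative. The following trigger /ɖ/ is voiced, so /s/ must become voiced as well.
A voiced alveolar fricative is [z], so the surface segment is [z].

[ɴʊɖɔzɖɪ]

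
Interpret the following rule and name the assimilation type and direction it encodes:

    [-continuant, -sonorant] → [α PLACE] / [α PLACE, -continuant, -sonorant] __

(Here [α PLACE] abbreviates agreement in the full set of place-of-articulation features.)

The rule copies the place features (abbreviated [PLACE]) from the environment onto the target, so the assimilating feature is place.
Since the environment is written before the underscore, the trigger precedes the target; the direction is progressive.

progressive place assimilation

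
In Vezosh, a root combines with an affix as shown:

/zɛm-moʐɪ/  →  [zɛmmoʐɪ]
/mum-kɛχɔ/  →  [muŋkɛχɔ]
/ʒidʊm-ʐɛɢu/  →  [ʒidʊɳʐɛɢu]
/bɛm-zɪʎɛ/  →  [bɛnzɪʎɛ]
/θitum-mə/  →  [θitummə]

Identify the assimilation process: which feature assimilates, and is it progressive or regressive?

The segment that alternates is /m/, which surfaces as [ŋ] when adjacent to /k/.
/m/ is bilabial while /k/ is velar; the output [ŋ] is velar, matching the trigger — so the feature that spreads is place.
Manner and voice are unchanged, so the assimilation is partial, not total.
Checking the remaining alternations: /m/ → [ɳ] before /ʐ/ (bilabial → retroflex, matching retroflex); /m/ → [n] before /z/ (bilabial → alveolar, matching alveolar) — only place changes, and always toward the following segment.
Nothing changes in [zɛmmoʐɪ], [θitummə]: there the adjacent consonants already agree in place (/m/ and /m/ are both bilabial; /m/ and /m/ are both bilabial), so these forms are consistent with the same rule.
Since the segment that changes precedes the conditioning segment, the assimilation is regressive.

regressive place assimilation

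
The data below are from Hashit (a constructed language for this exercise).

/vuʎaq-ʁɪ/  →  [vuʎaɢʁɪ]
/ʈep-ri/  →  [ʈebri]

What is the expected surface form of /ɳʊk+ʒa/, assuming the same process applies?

[ɳʊgʒa]

The data show regressive voicing assimilation: /q/ → [ɢ] before /ʁ/; /p/ → [b] before /r/. In each pair only voicing changes, matching the following consonant, while place and manner stay constant.
/k/ is a voiceless velar stop. The following trigger /ʒ/ is voiced, so /k/ must become voiced as well.
The voiced velar stop is [g], so /k/ → [g].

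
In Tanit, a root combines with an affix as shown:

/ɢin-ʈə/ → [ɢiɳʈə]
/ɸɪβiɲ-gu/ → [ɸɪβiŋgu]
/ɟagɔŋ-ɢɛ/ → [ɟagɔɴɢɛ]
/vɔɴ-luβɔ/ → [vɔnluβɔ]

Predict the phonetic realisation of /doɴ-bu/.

[dombu]

The data show regressive place assimilation: /n/ → [ɳ] before /ʈ/; /ɲ/ → [ŋ] before /g/; /ŋ/ → [ɴ] before /ɢ/; /ɴ/ → [n] before /l/. In each pair only place changes, matching the following consonant, while manner and voice stay constant.
The rule targets /ɴ/ (voiced uvular nasal), which sits before the trigger /b/ (bilabial).
Changing only its place to bilabial gives [m] — the voiced bilabial nasal.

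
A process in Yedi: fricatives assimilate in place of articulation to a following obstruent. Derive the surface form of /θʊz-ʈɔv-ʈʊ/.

[θʊʐʈɔʐʈʊ]

The rule targets /z/ (voiced alveolar fricative), which sits before the trigger /ʈ/ (retroflex).
Changing only its place to retroflex gives [ʐ] — the voiced retroflex fricative.
The same rule applies at the second boundary: /v/ → [ʐ] next to /ʈ/.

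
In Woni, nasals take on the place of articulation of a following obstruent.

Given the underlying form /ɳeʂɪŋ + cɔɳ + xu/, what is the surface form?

[ɳeʂɪɲcɔŋxu]

The rule targets /ŋ/ (voiced velar nasal), which sits before the trigger /c/ (palatal).
A voiced palatal nasal is [ɲ], so the surface segment is [ɲ].
At the second juncture, /ɳ/ likewise becomes [ŋ] adjacent to /x/.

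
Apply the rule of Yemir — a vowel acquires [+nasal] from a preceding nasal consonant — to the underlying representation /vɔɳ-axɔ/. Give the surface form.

[vɔɳãxɔ]

The vowel /a/ is adjacent to the preceding nasal /ɳ/, so it acquires [+nasal] and surfaces as [ã].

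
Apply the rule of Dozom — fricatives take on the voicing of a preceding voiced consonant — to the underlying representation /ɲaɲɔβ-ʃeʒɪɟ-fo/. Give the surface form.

[ɲaɲɔβʒeʒɪɟvo]

The rule targets /ʃ/ (voiceless postalveolar fricative), which sits after the trigger /β/ (voiced).
The voiced postalveolar fricative is [ʒ], so /ʃ/ → [ʒ].
At the second juncture, /f/ likewise becomes [v] adjacent to /ɟ/.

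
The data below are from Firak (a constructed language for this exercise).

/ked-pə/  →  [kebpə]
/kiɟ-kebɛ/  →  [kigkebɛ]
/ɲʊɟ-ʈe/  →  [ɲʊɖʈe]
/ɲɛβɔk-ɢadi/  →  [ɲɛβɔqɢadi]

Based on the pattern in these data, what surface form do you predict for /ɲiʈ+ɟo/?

The data show regressive place assimilation: /d/ → [b] before /p/; /ɟ/ → [g] before /k/; /ɟ/ → [ɖ] before /ʈ/; /k/ → [q] before /ɢ/. In each pair only place changes, matching the following consonant, while manner and voice stay constant.
/ʈ/ is a voiceless retroflex stop. The following trigger /ɟ/ is palatal, so /ʈ/ must become palatal as well.
A voiceless palatal stop is [c], so the surface segment is [c].

[ɲicɟo]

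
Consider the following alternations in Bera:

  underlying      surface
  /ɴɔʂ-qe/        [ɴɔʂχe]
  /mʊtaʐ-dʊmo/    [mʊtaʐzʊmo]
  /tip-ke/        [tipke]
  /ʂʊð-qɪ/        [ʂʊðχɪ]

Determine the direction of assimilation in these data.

progressive

Underlying /q/ is realised as [χ] next to /ʂ/; /ʂ/ itself does not change.
/q/ is a stop while /ʂ/ is a fricative; the output [χ] is a fricative, matching the trigger — so the feature that spreads is manner.
The other alternating forms pattern the same way: /d/ → [z] after /ʐ/ (stop → fricative, matching a fricative); /q/ → [χ] after /ð/ (stop → fricative, matching a fricative) — only manner changes, and always toward the preceding segment.
Nothing changes in [tipke]: there the adjacent consonants already agree in manner (/k/ and /p/ are both stops), so this form is consistent with the same rule.
Since the segment that changes follows the conditioning segment, the assimilation is progressive.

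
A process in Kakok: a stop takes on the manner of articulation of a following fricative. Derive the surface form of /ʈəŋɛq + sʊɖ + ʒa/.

The rule targets /q/ (voiceless uvular stop), which sits before the trigger /s/ (fricative).
The voiceless uvular fricative is [χ], so /q/ → [χ].
At the second juncture, /ɖ/ likewise becomes [ʐ] adjacent to /ʒ/.

[ʈəŋɛχsʊʐʒa]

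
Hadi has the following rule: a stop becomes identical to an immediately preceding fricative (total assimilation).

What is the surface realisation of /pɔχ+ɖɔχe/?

[pɔχχɔχe]

/ɖ/ is the segment targeted by the rule; it sits immediately after /χ/, so it assimilates completely and surfaces as [χ].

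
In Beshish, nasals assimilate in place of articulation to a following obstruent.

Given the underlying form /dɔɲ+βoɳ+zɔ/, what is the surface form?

/ɲ/ is a voiced palatal nasal. The following trigger /β/ is bilabial, so /ɲ/ must become bilabial as well.
A voiced bilabial nasal is [m], so the surface segment is [m].
The same rule applies at the second boundary: /ɳ/ → [n] next to /z/.

[dɔmβonzɔ]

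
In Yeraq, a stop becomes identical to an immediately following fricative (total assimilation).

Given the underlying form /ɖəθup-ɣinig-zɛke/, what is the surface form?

/p/ is the segment targeted by the rule; it sits immediately before /ɣ/, so it assimilates completely and surfaces as [ɣ].
At the second juncture, /g/ likewise becomes [z] adjacent to /z/.

[ɖəθuɣɣinizzɛke]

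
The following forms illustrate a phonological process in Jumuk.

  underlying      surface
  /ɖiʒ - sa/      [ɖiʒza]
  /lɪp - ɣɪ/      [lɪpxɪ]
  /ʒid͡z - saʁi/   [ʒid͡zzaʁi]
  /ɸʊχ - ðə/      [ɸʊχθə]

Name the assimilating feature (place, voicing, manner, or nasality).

Comparing underlying and surface forms, /s/ → [z] is the alternation; the neighbouring /ʒ/ is constant.
/s/ is voiceless while /ʒ/ is voiced; the output [z] is voiced, matching the trigger — so the feature that spreads is voicing.
The other alternating forms pattern the same way: /ɣ/ → [x] after /p/ (voiced → voiceless, matching voiceless); /s/ → [z] after /d͡z/ (voiceless → voiced, matching voiced); /ð/ → [θ] after /χ/ (voiced → voiceless, matching voiceless) — only voicing changes, and always toward the preceding segment.

voicing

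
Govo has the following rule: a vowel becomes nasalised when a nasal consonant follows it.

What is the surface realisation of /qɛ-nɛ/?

The vowel /ɛ/ is adjacent to the following nasal /n/, so it acquires [+nasal] and surfaces as [ɛ̃].

[qɛ̃nɛ]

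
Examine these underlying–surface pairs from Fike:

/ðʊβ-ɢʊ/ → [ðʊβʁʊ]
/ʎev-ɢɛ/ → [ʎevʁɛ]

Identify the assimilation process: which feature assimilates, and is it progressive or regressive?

Underlying /ɢ/ is realised as [ʁ] next to /β/; /β/ itself does not change.
/ɢ/ is a stop while /β/ is a fricative; the output [ʁ] is a fricative, matching the trigger — so the feature that spreads is manner.
Place and voice are unchanged, so the assimilation is partial, not total.
The same holds elsewhere in the data: /ɢ/ → [ʁ] after /v/ (stop → fricative, matching a fricative) — only manner changes, and always toward the preceding segment.
The trigger is the preceding segment, so the direction is progressive (perseverative).

progressive manner assimilation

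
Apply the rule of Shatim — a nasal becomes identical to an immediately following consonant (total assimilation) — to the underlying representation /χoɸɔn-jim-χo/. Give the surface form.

[χoɸɔjjiχχo]

/n/ is the segment targeted by the rule; it sits immediately before /j/, so it assimilates completely and surfaces as [j].
The same rule applies at the second boundary: /m/ → [χ] next to /χ/.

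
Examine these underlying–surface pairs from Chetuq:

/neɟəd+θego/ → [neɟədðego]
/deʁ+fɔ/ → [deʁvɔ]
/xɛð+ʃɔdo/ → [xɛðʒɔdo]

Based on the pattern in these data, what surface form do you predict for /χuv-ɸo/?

[χuvβo]

The data show progressive voicing assimilation: /θ/ → [ð] after /d/; /f/ → [v] after /ʁ/; /ʃ/ → [ʒ] after /ð/. In each pair only voicing changes, matching the preceding consonant, while place and manner stay constant.
The rule targets /ɸ/ (voiceless bilabial fricative), which sits after the trigger /v/ (voiced).
The voiced bilabial fricative is [β], so /ɸ/ → [β].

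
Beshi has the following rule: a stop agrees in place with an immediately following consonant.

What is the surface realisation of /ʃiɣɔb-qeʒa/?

/b/ is a voiced bilabial stop. The following trigger /q/ is uvular, so /b/ must become uvular as well.
A voiced uvular stop is [ɢ], so the surface segment is [ɢ].

[ʃiɣɔɢqeʒa]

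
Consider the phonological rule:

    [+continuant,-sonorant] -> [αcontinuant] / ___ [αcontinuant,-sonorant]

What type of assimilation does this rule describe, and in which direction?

The rule copies [continuant] (continuancy) from the environment onto the target fricatives; since [±continuant] encodes the stop/fricative manner contrast, the assimilating dimension is manner.
Since the environment is written after the underscore, the trigger follows the target; the direction is regressive.

regressive manner assimilation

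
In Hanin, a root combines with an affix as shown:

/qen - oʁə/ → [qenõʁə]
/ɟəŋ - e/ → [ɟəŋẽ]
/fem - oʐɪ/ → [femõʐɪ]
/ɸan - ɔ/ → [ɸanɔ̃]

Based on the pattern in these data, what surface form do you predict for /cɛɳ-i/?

The data show progressive nasality assimilation (vowel nasalisation): /o/ → [õ] after /n/; /e/ → [ẽ] after /ŋ/; /o/ → [õ] after /m/; /ɔ/ → [ɔ̃] after /n/ — a vowel is nasalised by an immediately preceding nasal consonant.
The vowel /i/ is adjacent to the preceding nasal /ɳ/, so it acquires [+nasal] and surfaces as [ĩ].

[cɛɳĩ]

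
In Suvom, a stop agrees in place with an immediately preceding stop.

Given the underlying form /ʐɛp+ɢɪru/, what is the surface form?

[ʐɛpbɪru]

The rule targets /ɢ/ (voiced uvular stop), which sits after the trigger /p/ (bilabial).
The voiced bilabial stop is [b], so /ɢ/ → [b].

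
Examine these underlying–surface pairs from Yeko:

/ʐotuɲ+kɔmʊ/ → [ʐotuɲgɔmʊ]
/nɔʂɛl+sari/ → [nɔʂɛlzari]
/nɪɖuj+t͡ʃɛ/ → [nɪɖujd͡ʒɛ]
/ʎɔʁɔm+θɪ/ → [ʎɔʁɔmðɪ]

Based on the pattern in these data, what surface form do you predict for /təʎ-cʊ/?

[təʎɟʊ]

The data show progressive voicing assimilation: /k/ → [g] after /ɲ/; /s/ → [z] after /l/; /t͡ʃ/ → [d͡ʒ] after /j/; /θ/ → [ð] after /m/. In each pair only voicing changes, matching the preceding consonant, while place and manner stay constant.
The rule targets /c/ (voiceless palatal stop), which sits after the trigger /ʎ/ (voiced).
A voiced palatal stop is [ɟ], so the surface segment is [ɟ].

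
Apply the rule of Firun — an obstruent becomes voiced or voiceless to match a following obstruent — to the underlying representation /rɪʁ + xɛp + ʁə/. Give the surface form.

/ʁ/ is a voiced uvular fricative. The following trigger /x/ is voiceless, so /ʁ/ must become voiceless as well.
The voiceless uvular fricative is [χ], so /ʁ/ → [χ].
At the second juncture, /p/ likewise becomes [b] adjacent to /ʁ/.

[rɪχxɛbʁə]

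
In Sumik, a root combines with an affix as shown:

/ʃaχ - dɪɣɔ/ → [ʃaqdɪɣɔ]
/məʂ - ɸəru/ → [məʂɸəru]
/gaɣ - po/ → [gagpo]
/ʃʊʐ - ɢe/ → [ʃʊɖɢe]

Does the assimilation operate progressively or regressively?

Comparing underlying and surface forms, /χ/ → [q] is the alternation; the neighbouring /d/ is constant.
/χ/ is a fricative while /d/ is a stop; the output [q] is a stop, matching the trigger — so the feature that spreads is manner.
The other alternating forms pattern the same way: /ɣ/ → [g] before /p/ (fricative → stop, matching a stop); /ʐ/ → [ɖ] before /ɢ/ (fricative → stop, matching a stop) — only manner changes, and always toward the following segment.
No alternation appears in [məʂɸəru]: there the adjacent consonants already agree in manner (/ʂ/ and /ɸ/ are both fricatives), so this form is consistent with the same rule.
The trigger is the following segment, so the direction is regressive (anticipatory).

regressive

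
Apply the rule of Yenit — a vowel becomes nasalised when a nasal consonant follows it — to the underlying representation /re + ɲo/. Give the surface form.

[rẽɲo]

/e/ sits next to the nasal /ɲ/ and is therefore nasalised to [ẽ].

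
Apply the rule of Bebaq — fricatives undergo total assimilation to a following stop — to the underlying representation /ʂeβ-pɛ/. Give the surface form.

/β/ is the segment targeted by the rule; it sits immediately before /p/, so it assimilates completely and surfaces as [p].

[ʂeppɛ]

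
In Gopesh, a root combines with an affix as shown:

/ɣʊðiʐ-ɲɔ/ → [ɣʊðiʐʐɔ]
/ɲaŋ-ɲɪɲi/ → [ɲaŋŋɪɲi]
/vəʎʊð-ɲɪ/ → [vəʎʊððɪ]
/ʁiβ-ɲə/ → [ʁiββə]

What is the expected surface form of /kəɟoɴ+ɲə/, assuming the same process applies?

[kəɟoɴɴə]

The data show progressive total assimilation (/ɲ/ → [ʐ] after /ʐ/; /ɲ/ → [ŋ] after /ŋ/; /ɲ/ → [ð] after /ð/; /ɲ/ → [β] after /β/): in every case the target segment becomes identical to its preceding neighbour, copying more than a single feature.
/ɲ/ is the segment targeted by the rule; it sits immediately after /ɴ/, so it assimilates completely and surfaces as [ɴ].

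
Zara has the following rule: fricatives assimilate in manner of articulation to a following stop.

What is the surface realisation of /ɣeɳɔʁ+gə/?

[ɣeɳɔɢgə]

The rule targets /ʁ/ (voiced uvular fricative), which sits before the trigger /g/ (stop).
A voiced uvular stop is [ɢ], so the surface segment is [ɢ].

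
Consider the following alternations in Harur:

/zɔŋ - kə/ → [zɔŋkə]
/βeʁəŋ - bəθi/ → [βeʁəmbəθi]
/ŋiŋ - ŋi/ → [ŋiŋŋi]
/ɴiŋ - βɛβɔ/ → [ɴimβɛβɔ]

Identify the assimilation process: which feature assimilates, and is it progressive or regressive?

Comparing underlying and surface forms, /ŋ/ → [m] is the alternation; the neighbouring /b/ is constant.
/ŋ/ is velar while /b/ is bilabial; the output [m] is bilabial, matching the trigger — so the feature that spreads is place.
Manner and voice are unchanged, so the assimilation is partial, not total.
The same holds elsewhere in the data: /ŋ/ → [m] before /β/ (velar → bilabial, matching bilabial) — only place changes, and always toward the following segment.
No alternation appears in [zɔŋkə], [ŋiŋŋi]: there the adjacent consonants already agree in place (/ŋ/ and /k/ are both velar; /ŋ/ and /ŋ/ are both velar), so these forms are consistent with the same rule.
The trigger is the following segment, so the direction is regressive (anticipatory).

regressive place assimilation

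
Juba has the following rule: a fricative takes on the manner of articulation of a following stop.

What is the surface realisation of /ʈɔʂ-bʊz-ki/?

/ʂ/ is a voiceless retroflex fricative. The following trigger /b/ is a stop, so /ʂ/ must become a stop as well.
The voiceless retroflex stop is [ʈ], so /ʂ/ → [ʈ].
At the second juncture, /z/ likewise becomes [d] adjacent to /k/.

[ʈɔʈbʊdki]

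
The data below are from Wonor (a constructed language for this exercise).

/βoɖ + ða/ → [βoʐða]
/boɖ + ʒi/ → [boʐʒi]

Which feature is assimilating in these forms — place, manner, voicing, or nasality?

The segment that alternates is /ɖ/, which surfaces as [ʐ] when adjacent to /ð/.
The change stop → fricative matches the manner of the following /ð/, identifying this as manner assimilation.
The other alternating form patterns the same way: /ɖ/ → [ʐ] before /ʒ/ (stop → fricative, matching a fricative) — only manner changes, and always toward the following segment.

manner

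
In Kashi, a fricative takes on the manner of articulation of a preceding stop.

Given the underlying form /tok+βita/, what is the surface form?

/β/ is a voiced bilabial fricative. The preceding trigger /k/ is a stop, so /β/ must become a stop as well.
Changing only its manner to stop gives [b] — the voiced bilabial stop.

[tokbita]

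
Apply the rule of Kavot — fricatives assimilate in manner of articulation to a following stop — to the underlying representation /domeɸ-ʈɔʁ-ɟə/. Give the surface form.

[domepʈɔɢɟə]

/ɸ/ is a voiceless bilabial fricative. The following trigger /ʈ/ is a stop, so /ɸ/ must become a stop as well.
The voiceless bilabial stop is [p], so /ɸ/ → [p].
The same rule applies at the second boundary: /ʁ/ → [ɢ] next to /ɟ/.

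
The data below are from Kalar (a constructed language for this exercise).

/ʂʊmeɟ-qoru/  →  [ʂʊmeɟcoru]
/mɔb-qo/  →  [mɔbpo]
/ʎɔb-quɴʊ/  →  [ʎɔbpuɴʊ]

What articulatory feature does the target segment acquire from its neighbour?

The segment that alternates is /q/, which surfaces as [c] when adjacent to /ɟ/.
/q/ is uvular while /ɟ/ is palatal; the output [c] is palatal, matching the trigger — so the feature that spreads is place.
The same holds elsewhere in the data: /q/ → [p] after /b/ (uvular → bilabial, matching bilabial) — only place changes, and always toward the preceding segment.

place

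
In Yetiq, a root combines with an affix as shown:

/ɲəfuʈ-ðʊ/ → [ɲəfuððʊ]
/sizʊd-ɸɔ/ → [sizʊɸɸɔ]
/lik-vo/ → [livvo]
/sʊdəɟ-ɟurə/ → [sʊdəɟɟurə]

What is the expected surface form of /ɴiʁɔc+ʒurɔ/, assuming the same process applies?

[ɴiʁɔʒʒurɔ]

The data show regressive total assimilation (/ʈ/ → [ð] before /ð/; /d/ → [ɸ] before /ɸ/; /k/ → [v] before /v/): in every case the target segment becomes identical to its following neighbour, copying more than a single feature.
In [sʊdəɟɟurə] the two consonants at the boundary are already identical (/ɟ/ + /ɟ/), so the rule applies vacuously and nothing changes.
/c/ is the segment targeted by the rule; it sits immediately before /ʒ/, so it assimilates completely and surfaces as [ʒ].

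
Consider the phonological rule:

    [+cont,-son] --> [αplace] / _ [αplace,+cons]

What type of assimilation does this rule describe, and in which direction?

regressive place assimilation

The shared variable α links the value of the place features (abbreviated [place]) on the target to the same value on the neighbouring segment, so place is the feature that assimilates.
Since the environment is written after the underscore, the trigger follows the target; the direction is regressive.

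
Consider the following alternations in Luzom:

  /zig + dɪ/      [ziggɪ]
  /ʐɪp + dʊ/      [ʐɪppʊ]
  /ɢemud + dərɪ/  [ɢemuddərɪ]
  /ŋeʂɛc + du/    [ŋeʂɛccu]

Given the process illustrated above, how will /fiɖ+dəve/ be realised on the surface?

[fiɖɖəve]

The data show progressive total assimilation (/d/ → [g] after /g/; /d/ → [p] after /p/; /d/ → [c] after /c/): in every case the target segment becomes identical to its preceding neighbour, copying more than a single feature.
In [ɢemuddərɪ] the two consonants at the boundary are already identical (/d/ + /d/), so the rule applies vacuously and nothing changes.
/d/ is the segment targeted by the rule; it sits immediately after /ɖ/, so it assimilates completely and surfaces as [ɖ].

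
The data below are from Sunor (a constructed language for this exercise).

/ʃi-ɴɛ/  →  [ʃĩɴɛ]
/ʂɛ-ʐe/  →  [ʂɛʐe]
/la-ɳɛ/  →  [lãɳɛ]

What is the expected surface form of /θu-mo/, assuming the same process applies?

[θũmo]

The data show regressive nasality assimilation (vowel nasalisation): /i/ → [ĩ] before /ɴ/; /a/ → [ã] before /ɳ/ — a vowel is nasalised by an immediately following nasal consonant.
No change occurs in [ʂɛʐe] because the vowel at the boundary is adjacent to an oral consonant, not a nasal (/ɛ/ next to /ʐ/).
The vowel /u/ is adjacent to the following nasal /m/, so it acquires [+nasal] and surfaces as [ũ].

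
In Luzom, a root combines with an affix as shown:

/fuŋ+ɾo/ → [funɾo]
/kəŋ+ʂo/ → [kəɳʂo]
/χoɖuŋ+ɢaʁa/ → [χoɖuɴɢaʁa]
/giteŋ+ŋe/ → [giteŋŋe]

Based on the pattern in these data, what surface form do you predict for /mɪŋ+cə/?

The data show regressive place assimilation: /ŋ/ → [n] before /ɾ/; /ŋ/ → [ɳ] before /ʂ/; /ŋ/ → [ɴ] before /ɢ/. In each pair only place changes, matching the following consonant, while manner and voice stay constant.
Nothing changes in [giteŋŋe]: there the adjacent consonants already agree in place (/ŋ/ and /ŋ/ are both velar), so this form is consistent with the same rule.
/ŋ/ is a voiced velar nasal. The following trigger /c/ is palatal, so /ŋ/ must become palatal as well.
A voiced palatal nasal is [ɲ], so the surface segment is [ɲ].

[mɪɲcə]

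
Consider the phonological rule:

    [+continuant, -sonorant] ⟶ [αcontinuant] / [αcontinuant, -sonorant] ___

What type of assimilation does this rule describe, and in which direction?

The rule copies [continuant] (continuancy) from the environment onto the target fricatives; since [±continuant] encodes the stop/fricative manner contrast, the assimilating dimension is manner.
The conditioning segment sits to the left of the focus bar, meaning the trigger precedes the segment that changes — progressive assimilation.

progressive manner assimilation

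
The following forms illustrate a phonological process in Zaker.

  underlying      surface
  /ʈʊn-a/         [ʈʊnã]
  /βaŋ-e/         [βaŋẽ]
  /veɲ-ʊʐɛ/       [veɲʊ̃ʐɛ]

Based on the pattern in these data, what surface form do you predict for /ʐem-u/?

[ʐemũ]

The data show progressive nasality assimilation (vowel nasalisation): /a/ → [ã] after /n/; /e/ → [ẽ] after /ŋ/; /ʊ/ → [ʊ̃] after /ɲ/ — a vowel is nasalised by an immediately preceding nasal consonant.
/u/ sits next to the nasal /m/ and is therefore nasalised to [ũ].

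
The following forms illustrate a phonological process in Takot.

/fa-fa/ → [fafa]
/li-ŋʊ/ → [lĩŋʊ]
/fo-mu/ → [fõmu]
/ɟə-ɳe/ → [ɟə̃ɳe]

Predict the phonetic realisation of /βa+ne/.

The data show regressive nasality assimilation (vowel nasalisation): /i/ → [ĩ] before /ŋ/; /o/ → [õ] before /m/; /ə/ → [ə̃] before /ɳ/ — a vowel is nasalised by an immediately following nasal consonant.
No change occurs in [fafa] because the vowel at the boundary is adjacent to an oral consonant, not a nasal (/a/ next to /f/).
/a/ sits next to the nasal /n/ and is therefore nasalised to [ã].

[βãne]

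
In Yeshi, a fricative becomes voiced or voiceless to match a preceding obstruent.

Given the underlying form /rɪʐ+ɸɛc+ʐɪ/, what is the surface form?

[rɪʐβɛcʂɪ]

The rule targets /ɸ/ (voiceless bilabial fricative), which sits after the trigger /ʐ/ (voiced).
A voiced bilabial fricative is [β], so the surface segment is [β].
At the second juncture, /ʐ/ likewise becomes [ʂ] adjacent to /c/.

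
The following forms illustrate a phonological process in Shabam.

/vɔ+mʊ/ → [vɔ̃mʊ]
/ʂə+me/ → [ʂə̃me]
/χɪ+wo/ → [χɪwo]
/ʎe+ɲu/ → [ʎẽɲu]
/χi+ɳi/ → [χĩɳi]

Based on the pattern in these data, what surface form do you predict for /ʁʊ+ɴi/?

[ʁʊ̃ɴi]

The data show regressive nasality assimilation (vowel nasalisation): /ɔ/ → [ɔ̃] before /m/; /ə/ → [ə̃] before /m/; /e/ → [ẽ] before /ɲ/; /i/ → [ĩ] before /ɳ/ — a vowel is nasalised by an immediately following nasal consonant.
No change occurs in [χɪwo] because the vowel at the boundary is adjacent to an oral consonant, not a nasal (/ɪ/ next to /w/).
/ʊ/ sits next to the nasal /ɴ/ and is therefore nasalised to [ʊ̃].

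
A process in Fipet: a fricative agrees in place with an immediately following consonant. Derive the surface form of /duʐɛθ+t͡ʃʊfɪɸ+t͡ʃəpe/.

[duʐɛʃt͡ʃʊfɪʃt͡ʃəpe]

/θ/ is a voiceless dental fricative. The following trigger /t͡ʃ/ is postalveolar, so /θ/ must become postalveolar as well.
Changing only its place to postalveolar gives [ʃ] — the voiceless postalveolar fricative.
The same rule applies at the second boundary: /ɸ/ → [ʃ] next to /t͡ʃ/.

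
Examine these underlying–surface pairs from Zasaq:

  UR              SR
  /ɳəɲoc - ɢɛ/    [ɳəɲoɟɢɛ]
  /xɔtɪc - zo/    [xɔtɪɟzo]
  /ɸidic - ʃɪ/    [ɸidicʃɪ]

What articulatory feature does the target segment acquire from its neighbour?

The segment that alternates is /c/, which surfaces as [ɟ] when adjacent to /ɢ/.
The change voiceless → voiced matches the voicing of the following /ɢ/, identifying this as voicing assimilation.
The other alternating form patterns the same way: /c/ → [ɟ] before /z/ (voiceless → voiced, matching voiced) — only voicing changes, and always toward the following segment.
Nothing changes in [ɸidicʃɪ]: there the adjacent consonants already agree in voicing (/c/ and /ʃ/ are both voiceless), so this form is consistent with the same rule.

voicing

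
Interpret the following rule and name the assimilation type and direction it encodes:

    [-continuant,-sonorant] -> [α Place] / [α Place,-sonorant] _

The rule copies the place features (abbreviated [Place]) from the environment onto the target, so the assimilating feature is place.
The conditioning segment sits to the left of the focus bar, meaning the trigger precedes the segment that changes — progressive assimilation.

progressive place assimilation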